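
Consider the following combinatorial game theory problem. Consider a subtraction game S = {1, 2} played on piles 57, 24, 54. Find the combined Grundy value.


Subtraction set: {1, 2}
For this subtraction set, G(n) = n mod 3 (period = max + 1 = 3).
Pile 1 (size 57): G(57) = 57 mod 3 = 0
Pile 2 (size 24): G(24) = 24 mod 3 = 0
Pile 3 (size 54): G(54) = 54 mod 3 = 0
Total Grundy value = XOR of all: 0 XOR 0 XOR 0 = 0

0


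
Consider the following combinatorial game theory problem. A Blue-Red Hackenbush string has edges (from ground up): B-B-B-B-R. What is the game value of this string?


Edges (from ground): B-B-B-B-R
By Berlekamp's sign-expansion rule, a Blue-Red Hackenbush stalk has the value of the surreal number whose sign sequence is the edge sequence with B -> + and R -> -.
Sign sequence: ++++-
Trace the sign expansion in the surreal number tree, starting from 0:
Edge 1: B (sign +) -> bounds (0, +inf), value = 1
Edge 2: B (sign +) -> bounds (1, +inf), value = 2
Edge 3: B (sign +) -> bounds (2, +inf), value = 3
Edge 4: B (sign +) -> bounds (3, +inf), value = 4
Edge 5: R (sign -) -> bounds (3, 4), value = 7/2
Game value = 7/2

7/2


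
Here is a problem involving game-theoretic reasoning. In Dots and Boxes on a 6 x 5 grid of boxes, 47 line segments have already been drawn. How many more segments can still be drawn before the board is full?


Grid: 6 x 5 boxes, i.e. 7 rows and 6 columns of dots.
Horizontal edges: (rows + 1) * cols = 7 * 5 = 35
Vertical edges: rows * (cols + 1) = 6 * 6 = 36
Total edges: 35 + 36 = 71
Edges drawn: 47
Remaining: 71 - 47 = 24

24


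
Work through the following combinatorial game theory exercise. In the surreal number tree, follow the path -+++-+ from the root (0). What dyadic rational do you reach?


Sign expansion: -+++-+
Rule: track bounds (lo, hi), initially (-inf, +inf). On '+', the current value becomes lo and we move to the simplest number in (value, hi): value + 1 if hi = +inf, otherwise the midpoint (value + hi)/2. On '-', the current value becomes hi and we move to value - 1 if lo = -inf, otherwise the midpoint (lo + value)/2.
Start at 0.
Step 1: sign = -, move left. Bounds: (-inf, 0). Value = -1
Step 2: sign = +, move right. Bounds: (-1, 0). Value = -1/2
Step 3: sign = +, move right. Bounds: (-1/2, 0). Value = -1/4
Step 4: sign = +, move right. Bounds: (-1/4, 0). Value = -1/8
Step 5: sign = -, move left. Bounds: (-1/4, -1/8). Value = -3/16
Step 6: sign = +, move right. Bounds: (-3/16, -1/8). Value = -5/32
The surreal number with sign expansion -+++-+ is -5/32.

-5/32


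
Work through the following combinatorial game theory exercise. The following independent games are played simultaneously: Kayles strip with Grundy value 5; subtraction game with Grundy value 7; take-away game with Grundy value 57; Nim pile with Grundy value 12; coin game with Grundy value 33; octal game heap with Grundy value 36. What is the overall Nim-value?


By the Sprague-Grundy theorem, the Grundy value of a sum of games is the XOR of individual Grundy values.
Kayles strip: Grundy value = 5. Running XOR: 0 XOR 5 = 5
subtraction game: Grundy value = 7. Running XOR: 5 XOR 7 = 2
take-away game: Grundy value = 57. Running XOR: 2 XOR 57 = 59
Nim pile: Grundy value = 12. Running XOR: 59 XOR 12 = 55
coin game: Grundy value = 33. Running XOR: 55 XOR 33 = 22
octal game heap: Grundy value = 36. Running XOR: 22 XOR 36 = 50
The combined Grundy value is 50.

50


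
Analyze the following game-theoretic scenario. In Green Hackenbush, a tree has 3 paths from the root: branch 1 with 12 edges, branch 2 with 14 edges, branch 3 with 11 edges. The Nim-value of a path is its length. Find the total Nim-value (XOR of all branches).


The tree has 3 branches from the ground vertex.
In Green Hackenbush, the Nim-value of a simple path of length k is k.
Branch 1: length 12, Nim-value = 12
Branch 2: length 14, Nim-value = 14
Branch 3: length 11, Nim-value = 11
Total Nim-value = XOR of all branch values:
0 XOR 12 = 12
12 XOR 14 = 2
2 XOR 11 = 9
Nim-value of the tree = 9

9


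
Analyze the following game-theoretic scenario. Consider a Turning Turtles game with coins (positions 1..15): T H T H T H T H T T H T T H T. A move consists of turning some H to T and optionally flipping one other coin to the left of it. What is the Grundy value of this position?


Coins: T H T H T H T H T T H T T H T
Key fact: a single head at position k behaves exactly like a Nim heap of size k (turning it to T and optionally flipping a coin at j < k corresponds to moving the heap from k to j, or to 0), and heads combine as a disjunctive sum (two heads at the same place would cancel, matching j XOR j = 0). So the Nim-value is the XOR of the 1-indexed positions of the heads.
Face-up positions (1-indexed): [2, 4, 6, 8, 11, 14]
XOR 0 with 2: 0 XOR 2 = 2
XOR 2 with 4: 2 XOR 4 = 6
XOR 6 with 6: 6 XOR 6 = 0
XOR 0 with 8: 0 XOR 8 = 8
XOR 8 with 11: 8 XOR 11 = 3
XOR 3 with 14: 3 XOR 14 = 13
Nim-value = 13

13


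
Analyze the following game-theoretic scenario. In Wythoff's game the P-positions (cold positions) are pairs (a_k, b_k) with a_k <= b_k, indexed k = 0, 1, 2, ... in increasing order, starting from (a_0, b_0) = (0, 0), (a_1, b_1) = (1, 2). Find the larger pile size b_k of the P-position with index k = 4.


By Wythoff's theorem, a_k = floor(k * phi) and b_k = floor(k * phi^2) = a_k + k, where phi = (1 + sqrt(5))/2 is the golden ratio.
phi = (1 + sqrt(5))/2 = 1.618034
phi^2 = phi + 1 = 2.618034
k = 4
k * phi^2 = 4 * 2.618034 = 10.472136
b_4 = floor(k * phi^2) = 10 (check: a_4 + k = 6 + 4 = 10)

10


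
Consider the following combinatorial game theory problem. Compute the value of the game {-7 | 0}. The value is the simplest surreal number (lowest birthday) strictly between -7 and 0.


Left options: {-7}, max = -7
Right options: {0}, min = 0
All options are numbers and max(Left) < min(Right), so by the simplicity theorem the value is the simplest (earliest-born) number strictly between -7 and 0.
Integers -6 through -1 all lie strictly between -7 and 0.
Among integers, the simplest (lowest birthday = smallest |n|; 0 is born on day 0, +-n on day n) is -1.
No non-integer in the interval can be simpler: if x is a non-integer in the interval, then floor(x) or ceil(x) also lies in the interval (the interval contains an integer), and both are proper prefixes of x's sign expansion, i.e. born earlier. So the game value is -1.
Game value = -1

-1


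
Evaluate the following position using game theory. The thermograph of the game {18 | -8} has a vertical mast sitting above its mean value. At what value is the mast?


Game = {18 | -8}, a switch {a | b} with numbers a > b.
Its thermograph has left wall a - t and right wall b + t, which meet at t = (a - b)/2, where both equal (a + b)/2. So the mast (mean value) is at (a + b)/2.
Mean = (18 + (-8))/2 = 10/2 = 5

5


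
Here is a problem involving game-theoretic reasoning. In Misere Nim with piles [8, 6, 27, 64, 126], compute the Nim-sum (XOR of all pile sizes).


We need the XOR (exclusive or) of all pile sizes.
After XOR-ing pile 1 (size 8): 0 XOR 8 = 8
After XOR-ing pile 2 (size 6): 8 XOR 6 = 14
After XOR-ing pile 3 (size 27): 14 XOR 27 = 21
After XOR-ing pile 4 (size 64): 21 XOR 64 = 85
After XOR-ing pile 5 (size 126): 85 XOR 126 = 43
The Nim-value of this position is 43.

43


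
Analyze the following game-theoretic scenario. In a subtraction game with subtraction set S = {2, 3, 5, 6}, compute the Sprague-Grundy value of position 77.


The subtraction set is S = {2, 3, 5, 6}.
G(k) = mex{ G(k - s) : s in S, s <= k }. We compute iteratively: G(0) = 0.
G(1) = mex({}) = 0
G(2) = mex({0}) = 1
G(3) = mex({0}) = 1
G(4) = mex({0, 1}) = 2
G(5) = mex({0, 1}) = 2
G(6) = mex({0, 1, 2}) = 3
G(7) = mex({0, 1, 2}) = 3
G(8) = mex({1, 2, 3}) = 0
G(9) = mex({1, 2, 3}) = 0
G(10) = mex({0, 2, 3}) = 1
G(11) = mex({0, 2, 3}) = 1
G(12) = mex({0, 1, 3}) = 2
G(13) = mex({0, 1, 3}) = 2
Observe that G(8)..G(13) = 0, 0, 1, 1, 2, 2 repeats G(0)..G(5) = 0, 0, 1, 1, 2, 2.
For k >= max(S) = 6, G(k) is determined by the previous 6 values G(k-6)..G(k-1); a window of 6 consecutive values has recurred shifted by 8, so by induction G(k + 8) = G(k) for all k >= 0: the sequence is periodic from the start with period 8.
One period: G(0..7) = 0, 0, 1, 1, 2, 2, 3, 3.
77 mod 8 = 5, so G(77) = G(5) = 2.

2


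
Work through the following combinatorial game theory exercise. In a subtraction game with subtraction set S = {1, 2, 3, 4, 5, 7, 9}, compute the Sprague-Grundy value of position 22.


The subtraction set is S = {1, 2, 3, 4, 5, 7, 9}.
G(k) = mex{ G(k - s) : s in S, s <= k }. We compute iteratively: G(0) = 0.
G(1) = mex({0}) = 1
G(2) = mex({0, 1}) = 2
G(3) = mex({0, 1, 2}) = 3
G(4) = mex({0, 1, 2, 3}) = 4
G(5) = mex({0, 1, 2, 3, 4}) = 5
G(6) = mex({1, 2, 3, 4, 5}) = 0
G(7) = mex({0, 2, 3, 4, 5}) = 1
G(8) = mex({0, 1, 3, 4, 5}) = 2
G(9) = mex({0, 1, 2, 4, 5}) = 3
G(10) = mex({0, 1, 2, 3, 5}) = 4
G(11) = mex({0, 1, 2, 3, 4}) = 5
G(12) = mex({1, 2, 3, 4, 5}) = 0
G(13) = mex({0, 2, 3, 4, 5}) = 1
G(14) = mex({0, 1, 3, 4, 5}) = 2
Observe that G(6)..G(14) = 0, 1, 2, 3, 4, 5, 0, 1, 2 repeats G(0)..G(8) = 0, 1, 2, 3, 4, 5, 0, 1, 2.
For k >= max(S) = 9, G(k) is determined by the previous 9 values G(k-9)..G(k-1); a window of 9 consecutive values has recurred shifted by 6, so by induction G(k + 6) = G(k) for all k >= 0: the sequence is periodic from the start with period 6.
One period: G(0..5) = 0, 1, 2, 3, 4, 5.
22 mod 6 = 4, so G(22) = G(4) = 4.

4


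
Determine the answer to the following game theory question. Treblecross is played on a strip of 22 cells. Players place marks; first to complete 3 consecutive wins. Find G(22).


Treblecross: place X on empty cells; 3-in-a-row wins.
Playing within two cells of an existing X lets the opponent win at once, so sensible play treats the cells i-2..i+2 around each X as dead. The player left with no safe cell loses, so this is a normal-play take-away game on strips of safe cells.
Placing X at cell i (0-indexed) of a strip of k safe cells leaves independent strips of sizes max(0, i-2) and max(0, k-i-3). Hence G(k) = mex{ G(max(0,i-2)) XOR G(max(0,k-i-3)) : 0 <= i < k }, with G(0) = 0.
G(1): splits (0,0):0^0=0 -> mex({0}) = 1
G(2): splits (0,0):0^0=0 -> mex({0}) = 1
G(3): splits (0,0):0^0=0 -> mex({0}) = 1
G(4): splits (0,1):0^1=1 (0,0):0^0=0 -> mex({0, 1}) = 2
G(5): splits (0,2):0^1=1 (0,1):0^1=1 (0,0):0^0=0 -> mex({0, 1}) = 2
G(6) = mex({1}) = 0
G(7) = mex({0, 1, 2}) = 3
G(8) = mex({0, 1, 2}) = 3
G(9) = mex({0, 2}) = 1
G(10) = mex({0, 2, 3}) = 1
G(11) = mex({0, 3}) = 1
G(12) = mex({1, 3}) = 0
G(13) = mex({0, 1, 2, 3}) = 4
G(14) = mex({0, 1, 2}) = 3
G(15) = mex({0, 1, 2}) = 3
G(16) = mex({0, 1, 2, 4}) = 3
G(17) = mex({0, 1, 3, 4}) = 2
G(18) = mex({0, 1, 3, 4}) = 2
G(19) = mex({0, 1, 3, 5}) = 2
G(20) = mex({0, 1, 2, 3, 5}) = 4
G(21) = mex({0, 1, 2, 3, 5}) = 4
G(22) = mex({1, 2, 6}) = 0
Therefore G(22) = 0.

0


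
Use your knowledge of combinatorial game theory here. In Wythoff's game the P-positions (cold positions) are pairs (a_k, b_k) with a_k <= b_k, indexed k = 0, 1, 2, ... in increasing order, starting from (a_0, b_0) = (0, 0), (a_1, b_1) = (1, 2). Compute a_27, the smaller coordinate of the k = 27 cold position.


By Wythoff's theorem, a_k = floor(k * phi) and b_k = floor(k * phi^2) = a_k + k, where phi = (1 + sqrt(5))/2 is the golden ratio.
phi = (1 + sqrt(5))/2 = 1.618034
k = 27
k * phi = 27 * 1.618034 = 43.686918
a_27 = floor(k * phi) = 43

43


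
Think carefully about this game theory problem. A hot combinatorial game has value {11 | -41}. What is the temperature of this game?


The game is {11 | -41}, a switch {a | b} with numbers a > b.
Cooling {a | b} by t gives {a - t | b + t}, which stops being hot when a - t = b + t, i.e. at t = (a - b)/2. So the temperature of a switch is (a - b)/2.
Temperature = (Left option - Right option) / 2
= (11 - (-41)) / 2
= 52 / 2
= 26

26


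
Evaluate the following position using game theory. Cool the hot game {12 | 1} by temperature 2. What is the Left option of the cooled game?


Original game: {12 | 1} (a switch {a | b} with a > b).
Cooling by t (for t below the temperature (a - b)/2 = 11/2) taxes each move by t: {a | b} cooled by t is {a - t | b + t}.
Cooling amount: t = 2
Cooled Left option: 12 - 2 = 10
Cooled Right option: 1 + 2 = 3
Cooled game: {10 | 3}
Left option = 10

10


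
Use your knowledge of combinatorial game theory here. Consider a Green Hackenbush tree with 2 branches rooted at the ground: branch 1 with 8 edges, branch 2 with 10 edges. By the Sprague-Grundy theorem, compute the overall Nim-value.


The tree has 2 branches from the ground vertex.
In Green Hackenbush, the Nim-value of a simple path of length k is k.
Branch 1: length 8, Nim-value = 8
Branch 2: length 10, Nim-value = 10
Total Nim-value = XOR of all branch values:
0 XOR 8 = 8
8 XOR 10 = 2
Nim-value of the tree = 2

2


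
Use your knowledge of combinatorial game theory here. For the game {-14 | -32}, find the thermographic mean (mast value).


Game = {-14 | -32}, a switch {a | b} with numbers a > b.
Its thermograph has left wall a - t and right wall b + t, which meet at t = (a - b)/2, where both equal (a + b)/2. So the mast (mean value) is at (a + b)/2.
Mean = (-14 + (-32))/2 = -46/2 = -23

-23


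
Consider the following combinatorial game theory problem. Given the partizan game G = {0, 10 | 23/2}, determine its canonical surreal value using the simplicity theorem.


Left options: {0, 10}, max = 10
Right options: {23/2}, min = 23/2
All options are numbers and max(Left) < min(Right), so by the simplicity theorem the value is the simplest (earliest-born) number strictly between 10 and 23/2.
The only integer strictly between 10 and 23/2 is 11.
No non-integer in the interval can be simpler: if x is a non-integer in the interval, then floor(x) or ceil(x) also lies in the interval (the interval contains an integer), and both are proper prefixes of x's sign expansion, i.e. born earlier. So the game value is 11.
Game value = 11

11


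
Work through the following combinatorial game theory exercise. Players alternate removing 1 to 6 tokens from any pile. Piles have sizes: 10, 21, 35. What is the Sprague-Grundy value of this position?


Subtraction set: {1, 2, 3, 4, 5, 6}
For this subtraction set, G(n) = n mod 7 (period = max + 1 = 7).
Pile 1 (size 10): G(10) = 10 mod 7 = 3
Pile 2 (size 21): G(21) = 21 mod 7 = 0
Pile 3 (size 35): G(35) = 35 mod 7 = 0
Total Grundy value = XOR of all: 3 XOR 0 XOR 0 = 3

3


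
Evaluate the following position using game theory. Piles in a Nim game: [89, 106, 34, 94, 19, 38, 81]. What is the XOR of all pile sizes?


We need the XOR (exclusive or) of all pile sizes.
After XOR-ing pile 1 (size 89): 0 XOR 89 = 89
After XOR-ing pile 2 (size 106): 89 XOR 106 = 51
After XOR-ing pile 3 (size 34): 51 XOR 34 = 17
After XOR-ing pile 4 (size 94): 17 XOR 94 = 79
After XOR-ing pile 5 (size 19): 79 XOR 19 = 92
After XOR-ing pile 6 (size 38): 92 XOR 38 = 122
After XOR-ing pile 7 (size 81): 122 XOR 81 = 43
The Nim-value of this position is 43.

43


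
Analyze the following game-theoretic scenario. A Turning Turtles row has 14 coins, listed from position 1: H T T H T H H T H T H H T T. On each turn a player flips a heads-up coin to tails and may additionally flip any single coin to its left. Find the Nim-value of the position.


Coins: H T T H T H H T H T H H T T
Key fact: a single head at position k behaves exactly like a Nim heap of size k (turning it to T and optionally flipping a coin at j < k corresponds to moving the heap from k to j, or to 0), and heads combine as a disjunctive sum (two heads at the same place would cancel, matching j XOR j = 0). So the Nim-value is the XOR of the 1-indexed positions of the heads.
Face-up positions (1-indexed): [1, 4, 6, 7, 9, 11, 12]
XOR 0 with 1: 0 XOR 1 = 1
XOR 1 with 4: 1 XOR 4 = 5
XOR 5 with 6: 5 XOR 6 = 3
XOR 3 with 7: 3 XOR 7 = 4
XOR 4 with 9: 4 XOR 9 = 13
XOR 13 with 11: 13 XOR 11 = 6
XOR 6 with 12: 6 XOR 12 = 10
Nim-value = 10

10


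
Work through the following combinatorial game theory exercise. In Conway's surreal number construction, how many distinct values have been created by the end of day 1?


Day 0: {|} = 0 is born. Count = 1.
Day n: the number of surreal numbers born by day n is 2^(n+1) - 1.
By day 0: 2^1 - 1 = 1
By day 1: 2^2 - 1 = 3
By day 1: 3 surreal numbers.

3


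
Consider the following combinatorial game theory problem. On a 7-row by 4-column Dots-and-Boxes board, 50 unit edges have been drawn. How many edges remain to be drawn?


Grid: 7 x 4 boxes, i.e. 8 rows and 5 columns of dots.
Horizontal edges: (rows + 1) * cols = 8 * 4 = 32
Vertical edges: rows * (cols + 1) = 7 * 5 = 35
Total edges: 32 + 35 = 67
Edges drawn: 50
Remaining: 67 - 50 = 17

17


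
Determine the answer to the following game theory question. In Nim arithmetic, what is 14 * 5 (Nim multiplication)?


Nim multiplication is bilinear over XOR: (u XOR v) * w = (u*w) XOR (v*w).
So we split each operand into its bit components and XOR the pairwise Nim products.
14 = 2 + 4 + 8 (as XOR of powers of 2).
5 = 1 + 4 (as XOR of powers of 2).
Using the standard Nim-product table on single bits:
  2*2 = 3,   2*4 = 8,   2*8 = 12,
  4*4 = 6,   4*8 = 11,  8*8 = 13,
and  1*x = x (identity), k*l = l*k (commutative).
Pairwise Nim products:
  2 * 1 = 2
  2 * 4 = 8
  4 * 1 = 4
  4 * 4 = 6
  8 * 1 = 8
  8 * 4 = 11
XOR them: 2 XOR 8 XOR 4 XOR 6 XOR 8 XOR 11 = 11.
Result: 14 * 5 = 11 (in Nim).

11


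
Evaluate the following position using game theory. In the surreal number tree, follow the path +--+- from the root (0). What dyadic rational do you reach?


Sign expansion: +--+-
Rule: track bounds (lo, hi), initially (-inf, +inf). On '+', the current value becomes lo and we move to the simplest number in (value, hi): value + 1 if hi = +inf, otherwise the midpoint (value + hi)/2. On '-', the current value becomes hi and we move to value - 1 if lo = -inf, otherwise the midpoint (lo + value)/2.
Start at 0.
Step 1: sign = +, move right. Bounds: (0, +inf). Value = 1
Step 2: sign = -, move left. Bounds: (0, 1). Value = 1/2
Step 3: sign = -, move left. Bounds: (0, 1/2). Value = 1/4
Step 4: sign = +, move right. Bounds: (1/4, 1/2). Value = 3/8
Step 5: sign = -, move left. Bounds: (1/4, 3/8). Value = 5/16
The surreal number with sign expansion +--+- is 5/16.

5/16


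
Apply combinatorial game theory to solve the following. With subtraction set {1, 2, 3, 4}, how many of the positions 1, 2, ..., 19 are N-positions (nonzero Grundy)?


Subtraction set S = {1, 2, 3, 4}, so G(n) = n mod 5.
G(n) = 0 when n is a multiple of 5.
Multiples of 5 in [1, 19]: 3
N-positions (nonzero Grundy) = 19 - 3 = 16

16


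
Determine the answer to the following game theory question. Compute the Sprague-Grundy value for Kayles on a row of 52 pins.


Kayles: a move removes 1 or 2 adjacent pins from a contiguous row.
Removing pins from a row of k leaves two independent rows (a, b) with a + b = k - 1 (one pin) or a + b = k - 2 (two pins); an end removal gives a = 0.
By Sprague-Grundy, G(k) = mex{ G(a) XOR G(b) } over all these splits. G(0) = 0.
G(1): splits (0,0):0^0=0 -> mex({0}) = 1
G(2): splits (0,1):0^1=1 (0,0):0^0=0 -> mex({0, 1}) = 2
G(3): splits (0,2):0^2=2 (1,1):1^1=0 (0,1):0^1=1 -> mex({0, 1, 2}) = 3
G(4): splits (0,3):0^3=3 (1,2):1^2=3 (0,2):0^2=2 (1,1):1^1=0 -> mex({0, 2, 3}) = 1
G(5): splits (0,4):0^1=1 (1,3):1^3=2 (2,2):2^2=0 (0,3):0^3=3 (1,2):1^2=3 -> mex({0, 1, 2, 3}) = 4
G(6) = mex({0, 1, 2, 4}) = 3
G(7) = mex({0, 1, 3, 4, 5}) = 2
G(8) = mex({0, 2, 3, 5, 6}) = 1
G(9) = mex({0, 1, 2, 3, 6, 7}) = 4
G(10) = mex({0, 1, 3, 4, 5, 7}) = 2
G(11) = mex({0, 1, 2, 3, 4, 5}) = 6
G(12) = mex({0, 1, 2, 3, 5, 6, 7}) = 4
G(13) = mex({0, 2, 3, 4, 6, 7}) = 1
G(14) = mex({0, 1, 4, 5, 6, 7}) = 2
G(15) = mex({0, 1, 2, 3, 4, 5, 6}) = 7
G(16) = mex({0, 2, 3, 5, 6, 7}) = 1
G(17) = mex({0, 1, 2, 3, 5, 6, 7}) = 4
G(18) = mex({0, 1, 2, 4, 5, 6}) = 3
G(19) = mex({0, 1, 3, 4, 5, 7}) = 2
G(20) = mex({0, 2, 3, 4, 5, 6, 7}) = 1
G(21) = mex({0, 1, 2, 3, 5, 6, 7}) = 4
G(22) = mex({0, 1, 2, 3, 4, 5, 7}) = 6
G(23) = mex({0, 1, 2, 3, 4, 5, 6}) = 7
G(24) = mex({0, 1, 2, 3, 5, 6, 7}) = 4
G(25) = mex({0, 2, 3, 4, 6, 7}) = 1
G(26) = mex({0, 1, 3, 4, 5, 6, 7}) = 2
G(27) = mex({0, 1, 2, 3, 4, 5, 6, 7}) = 8
G(28) = mex({0, 1, 2, 3, 4, 6, 7, 8}) = 5
G(29) = mex({0, 1, 2, 3, 5, 6, 7, 8, 9}) = 4
G(30) = mex({0, 1, 2, 3, 4, 5, 6, 9, 10}) = 7
G(31) = mex({0, 1, 3, 4, 5, 7, 10, 11}) = 2
G(32) = mex({0, 2, 3, 4, 5, 6, 7, 9, 11}) = 1
G(33) = mex({0, 1, 2, 3, 4, 5, 6, 7, 9, 12}) = 8
G(34) = mex({0, 1, 2, 3, 4, 5, 7, 8, 11, 12}) = 6
G(35) = mex({0, 1, 2, 3, 4, 5, 6, 8, 9, 10, 11}) = 7
G(36) = mex({0, 1, 2, 3, 5, 6, 7, 9, 10}) = 4
G(37) = mex({0, 2, 3, 4, 6, 7, 9, 10, 11, 12}) = 1
G(38) = mex({0, 1, 3, 4, 5, 6, 7, 9, 10, 11, 12}) = 2
G(39) = mex({0, 1, 2, 4, 5, 6, 7, 9, 10, 12, 14}) = 3
G(40) = mex({0, 2, 3, 4, 6, 7, 11, 12, 14}) = 1
G(41) = mex({0, 1, 2, 3, 5, 6, 7, 9, 10, 11, 12}) = 4
G(42) = mex({0, 1, 2, 3, 4, 5, 6, 9, 10}) = 7
G(43) = mex({0, 1, 3, 4, 5, 7, 9, 10, 12, 15}) = 2
G(44) = mex({0, 2, 3, 4, 5, 6, 7, 9, 10, 12, 15}) = 1
G(45) = mex({0, 1, 2, 3, 4, 5, 6, 7, 9, 10, 12, 14}) = 8
G(46) = mex({0, 1, 3, 4, 5, 7, 8, 11, 12, 14}) = 2
G(47) = mex({0, 1, 2, 3, 4, 5, 6, 8, 9, 10, 11, 12}) = 7
G(48) = mex({0, 1, 2, 3, 5, 6, 7, 9, 10}) = 4
G(49) = mex({0, 2, 3, 4, 6, 7, 9, 10, 11, 12, 15}) = 1
G(50) = mex({0, 1, 4, 5, 6, 7, 9, 11, 12, 14, 15}) = 2
G(51) = mex({0, 1, 2, 3, 4, 5, 6, 7, 9, 12, 14, 15}) = 8
G(52) = mex({0, 2, 3, 4, 5, 6, 7, 8, 11, 12, 15}) = 1
Therefore G(52) = 1.

1


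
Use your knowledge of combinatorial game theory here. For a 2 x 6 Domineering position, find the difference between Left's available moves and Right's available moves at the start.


Board is 2 x 6 (rows x cols).
Left (vertical) placements: (rows-1) * cols = 1 * 6 = 6
Right (horizontal) placements: rows * (cols-1) = 2 * 5 = 10
Advantage = Left - Right = 6 - 10 = -4

-4


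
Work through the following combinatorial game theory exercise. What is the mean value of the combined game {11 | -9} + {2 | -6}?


G1 = {11 | -9}, G2 = {2 | -6}
Each is a switch {a | b} with numbers a > b; its mean value is (a + b)/2, and mean value is additive over game sums: m(G1 + G2) = m(G1) + m(G2).
Mean of G1 = (11 + (-9))/2 = 2/2 = 1
Mean of G2 = (2 + (-6))/2 = -4/2 = -2
Mean of G1 + G2 = 1 + -2 = -1

-1


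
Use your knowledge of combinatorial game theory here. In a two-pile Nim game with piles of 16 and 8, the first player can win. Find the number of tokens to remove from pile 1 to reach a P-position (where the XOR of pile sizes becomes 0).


Piles: 16 and 8
Current XOR: 16 XOR 8 = 24 (non-zero, so this is an N-position).
To make the XOR zero, we need to find a move that balances the piles.
For pile 1 (size 16): target = 16 XOR 24 = 8
We reduce pile 1 from 16 to 8.
Tokens removed: 16 - 8 = 8
Verification: 8 XOR 8 = 0

8


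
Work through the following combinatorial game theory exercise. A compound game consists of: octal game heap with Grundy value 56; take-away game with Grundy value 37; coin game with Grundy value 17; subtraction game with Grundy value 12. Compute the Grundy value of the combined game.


By the Sprague-Grundy theorem, the Grundy value of a sum of games is the XOR of individual Grundy values.
octal game heap: Grundy value = 56. Running XOR: 0 XOR 56 = 56
take-away game: Grundy value = 37. Running XOR: 56 XOR 37 = 29
coin game: Grundy value = 17. Running XOR: 29 XOR 17 = 12
subtraction game: Grundy value = 12. Running XOR: 12 XOR 12 = 0
The combined Grundy value is 0.

0


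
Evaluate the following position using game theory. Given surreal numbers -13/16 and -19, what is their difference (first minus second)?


x = -13/16, y = -19
Converting to common denominator: 16
x = -13/16, y = -304/16
x - y = -13/16 - -19 = 291/16

291/16


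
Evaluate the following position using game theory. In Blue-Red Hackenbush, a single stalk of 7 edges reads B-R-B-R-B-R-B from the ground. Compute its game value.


Edges (from ground): B-R-B-R-B-R-B
By Berlekamp's sign-expansion rule, a Blue-Red Hackenbush stalk has the value of the surreal number whose sign sequence is the edge sequence with B -> + and R -> -.
Sign sequence: +-+-+-+
Trace the sign expansion in the surreal number tree, starting from 0:
Edge 1: B (sign +) -> bounds (0, +inf), value = 1
Edge 2: R (sign -) -> bounds (0, 1), value = 1/2
Edge 3: B (sign +) -> bounds (1/2, 1), value = 3/4
Edge 4: R (sign -) -> bounds (1/2, 3/4), value = 5/8
Edge 5: B (sign +) -> bounds (5/8, 3/4), value = 11/16
Edge 6: R (sign -) -> bounds (5/8, 11/16), value = 21/32
Edge 7: B (sign +) -> bounds (21/32, 11/16), value = 43/64
Game value = 43/64

43/64


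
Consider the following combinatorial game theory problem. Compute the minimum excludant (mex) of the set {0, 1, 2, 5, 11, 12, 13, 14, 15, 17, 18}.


Set = {0, 1, 2, 5, 11, 12, 13, 14, 15, 17, 18}
0 is in the set.
1 is in the set.
2 is in the set.
3 is NOT in the set. This is the mex.
mex = 3

3


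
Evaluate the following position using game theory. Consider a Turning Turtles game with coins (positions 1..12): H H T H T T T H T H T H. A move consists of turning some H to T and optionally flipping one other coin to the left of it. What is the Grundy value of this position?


Coins: H H T H T T T H T H T H
Key fact: a single head at position k behaves exactly like a Nim heap of size k (turning it to T and optionally flipping a coin at j < k corresponds to moving the heap from k to j, or to 0), and heads combine as a disjunctive sum (two heads at the same place would cancel, matching j XOR j = 0). So the Nim-value is the XOR of the 1-indexed positions of the heads.
Face-up positions (1-indexed): [1, 2, 4, 8, 10, 12]
XOR 0 with 1: 0 XOR 1 = 1
XOR 1 with 2: 1 XOR 2 = 3
XOR 3 with 4: 3 XOR 4 = 7
XOR 7 with 8: 7 XOR 8 = 15
XOR 15 with 10: 15 XOR 10 = 5
XOR 5 with 12: 5 XOR 12 = 9
Nim-value = 9

9


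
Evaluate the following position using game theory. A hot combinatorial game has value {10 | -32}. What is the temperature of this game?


The game is {10 | -32}, a switch {a | b} with numbers a > b.
Cooling {a | b} by t gives {a - t | b + t}, which stops being hot when a - t = b + t, i.e. at t = (a - b)/2. So the temperature of a switch is (a - b)/2.
Temperature = (Left option - Right option) / 2
= (10 - (-32)) / 2
= 42 / 2
= 21

21


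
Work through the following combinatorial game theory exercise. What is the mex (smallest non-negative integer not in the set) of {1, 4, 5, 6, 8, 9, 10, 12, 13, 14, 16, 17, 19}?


Set = {1, 4, 5, 6, 8, 9, 10, 12, 13, 14, 16, 17, 19}
0 is NOT in the set. This is the mex.
mex = 0

0


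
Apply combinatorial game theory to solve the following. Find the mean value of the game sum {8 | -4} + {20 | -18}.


G1 = {8 | -4}, G2 = {20 | -18}
Each is a switch {a | b} with numbers a > b; its mean value is (a + b)/2, and mean value is additive over game sums: m(G1 + G2) = m(G1) + m(G2).
Mean of G1 = (8 + (-4))/2 = 4/2 = 2
Mean of G2 = (20 + (-18))/2 = 2/2 = 1
Mean of G1 + G2 = 2 + 1 = 3

3


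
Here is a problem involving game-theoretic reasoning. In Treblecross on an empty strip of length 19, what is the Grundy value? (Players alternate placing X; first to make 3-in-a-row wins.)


Treblecross: place X on empty cells; 3-in-a-row wins.
Playing within two cells of an existing X lets the opponent win at once, so sensible play treats the cells i-2..i+2 around each X as dead. The player left with no safe cell loses, so this is a normal-play take-away game on strips of safe cells.
Placing X at cell i (0-indexed) of a strip of k safe cells leaves independent strips of sizes max(0, i-2) and max(0, k-i-3). Hence G(k) = mex{ G(max(0,i-2)) XOR G(max(0,k-i-3)) : 0 <= i < k }, with G(0) = 0.
G(1): splits (0,0):0^0=0 -> mex({0}) = 1
G(2): splits (0,0):0^0=0 -> mex({0}) = 1
G(3): splits (0,0):0^0=0 -> mex({0}) = 1
G(4): splits (0,1):0^1=1 (0,0):0^0=0 -> mex({0, 1}) = 2
G(5): splits (0,2):0^1=1 (0,1):0^1=1 (0,0):0^0=0 -> mex({0, 1}) = 2
G(6) = mex({1}) = 0
G(7) = mex({0, 1, 2}) = 3
G(8) = mex({0, 1, 2}) = 3
G(9) = mex({0, 2}) = 1
G(10) = mex({0, 2, 3}) = 1
G(11) = mex({0, 3}) = 1
G(12) = mex({1, 3}) = 0
G(13) = mex({0, 1, 2, 3}) = 4
G(14) = mex({0, 1, 2}) = 3
G(15) = mex({0, 1, 2}) = 3
G(16) = mex({0, 1, 2, 4}) = 3
G(17) = mex({0, 1, 3, 4}) = 2
G(18) = mex({0, 1, 3, 4}) = 2
G(19) = mex({0, 1, 3, 5}) = 2
Therefore G(19) = 2.

2


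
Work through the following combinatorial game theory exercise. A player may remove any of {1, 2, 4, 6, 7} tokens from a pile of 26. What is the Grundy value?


The subtraction set is S = {1, 2, 4, 6, 7}.
G(k) = mex{ G(k - s) : s in S, s <= k }. We compute iteratively: G(0) = 0.
G(1) = mex({0}) = 1
G(2) = mex({0, 1}) = 2
G(3) = mex({1, 2}) = 0
G(4) = mex({0, 2}) = 1
G(5) = mex({0, 1}) = 2
G(6) = mex({0, 1, 2}) = 3
G(7) = mex({0, 1, 2, 3}) = 4
G(8) = mex({1, 2, 3, 4}) = 0
G(9) = mex({0, 2, 4}) = 1
G(10) = mex({0, 1, 3}) = 2
G(11) = mex({1, 2, 4}) = 0
G(12) = mex({0, 2, 3}) = 1
G(13) = mex({0, 1, 3, 4}) = 2
G(14) = mex({0, 1, 2, 4}) = 3
Observe that G(8)..G(14) = 0, 1, 2, 0, 1, 2, 3 repeats G(0)..G(6) = 0, 1, 2, 0, 1, 2, 3.
For k >= max(S) = 7, G(k) is determined by the previous 7 values G(k-7)..G(k-1); a window of 7 consecutive values has recurred shifted by 8, so by induction G(k + 8) = G(k) for all k >= 0: the sequence is periodic from the start with period 8.
One period: G(0..7) = 0, 1, 2, 0, 1, 2, 3, 4.
26 mod 8 = 2, so G(26) = G(2) = 2.

2


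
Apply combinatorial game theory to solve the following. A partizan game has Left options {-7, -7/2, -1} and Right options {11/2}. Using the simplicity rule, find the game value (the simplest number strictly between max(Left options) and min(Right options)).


Left options: {-7, -7/2, -1}, max = -1
Right options: {11/2}, min = 11/2
All options are numbers and max(Left) < min(Right), so by the simplicity theorem the value is the simplest (earliest-born) number strictly between -1 and 11/2.
Integers 0 through 5 all lie strictly between -1 and 11/2.
Among integers, the simplest (lowest birthday = smallest |n|; 0 is born on day 0, +-n on day n) is 0.
No non-integer in the interval can be simpler: if x is a non-integer in the interval, then floor(x) or ceil(x) also lies in the interval (the interval contains an integer), and both are proper prefixes of x's sign expansion, i.e. born earlier. So the game value is 0.
Game value = 0

0


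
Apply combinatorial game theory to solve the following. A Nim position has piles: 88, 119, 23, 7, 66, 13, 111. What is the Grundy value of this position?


We need the XOR (exclusive or) of all pile sizes.
After XOR-ing pile 1 (size 88): 0 XOR 88 = 88
After XOR-ing pile 2 (size 119): 88 XOR 119 = 47
After XOR-ing pile 3 (size 23): 47 XOR 23 = 56
After XOR-ing pile 4 (size 7): 56 XOR 7 = 63
After XOR-ing pile 5 (size 66): 63 XOR 66 = 125
After XOR-ing pile 6 (size 13): 125 XOR 13 = 112
After XOR-ing pile 7 (size 111): 112 XOR 111 = 31
The Nim-value of this position is 31.

31


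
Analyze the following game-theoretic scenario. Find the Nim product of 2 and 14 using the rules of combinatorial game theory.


Nim multiplication is bilinear over XOR: (u XOR v) * w = (u*w) XOR (v*w).
So we split each operand into its bit components and XOR the pairwise Nim products.
2 = 2 (as XOR of powers of 2).
14 = 2 + 4 + 8 (as XOR of powers of 2).
Using the standard Nim-product table on single bits:
  2*2 = 3,   2*4 = 8,   2*8 = 12,
  4*4 = 6,   4*8 = 11,  8*8 = 13,
and  1*x = x (identity), k*l = l*k (commutative).
Pairwise Nim products:
  2 * 2 = 3
  2 * 4 = 8
  2 * 8 = 12
XOR them: 3 XOR 8 XOR 12 = 7.
Result: 2 * 14 = 7 (in Nim).

7


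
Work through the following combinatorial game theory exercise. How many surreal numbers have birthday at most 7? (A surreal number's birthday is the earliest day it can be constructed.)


Day 0: {|} = 0 is born. Count = 1.
Day n: the number of surreal numbers born by day n is 2^(n+1) - 1.
By day 0: 2^1 - 1 = 1
By day 1: 2^2 - 1 = 3
By day 2: 2^3 - 1 = 7
By day 3: 2^4 - 1 = 15
By day 4: 2^5 - 1 = 31
By day 5: 2^6 - 1 = 63
By day 6: 2^7 - 1 = 127
By day 7: 2^8 - 1 = 255
By day 7: 255 surreal numbers.

255


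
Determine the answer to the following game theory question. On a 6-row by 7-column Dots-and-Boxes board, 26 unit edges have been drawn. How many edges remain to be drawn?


Grid: 6 x 7 boxes, i.e. 7 rows and 8 columns of dots.
Horizontal edges: (rows + 1) * cols = 7 * 7 = 49
Vertical edges: rows * (cols + 1) = 6 * 8 = 48
Total edges: 49 + 48 = 97
Edges drawn: 26
Remaining: 97 - 26 = 71

71


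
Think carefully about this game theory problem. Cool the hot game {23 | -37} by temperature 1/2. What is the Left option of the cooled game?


Original game: {23 | -37} (a switch {a | b} with a > b).
Cooling by t (for t below the temperature (a - b)/2 = 30) taxes each move by t: {a | b} cooled by t is {a - t | b + t}.
Cooling amount: t = 1/2
Cooled Left option: 23 - 1/2 = 45/2
Cooled Right option: -37 + 1/2 = -73/2
Cooled game: {45/2 | -73/2}
Left option = 45/2

45/2


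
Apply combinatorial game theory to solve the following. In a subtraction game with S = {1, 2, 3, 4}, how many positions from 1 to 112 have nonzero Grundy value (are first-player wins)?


Subtraction set S = {1, 2, 3, 4}, so G(n) = n mod 5.
G(n) = 0 when n is a multiple of 5.
Multiples of 5 in [1, 112]: 22
N-positions (nonzero Grundy) = 112 - 22 = 90

90


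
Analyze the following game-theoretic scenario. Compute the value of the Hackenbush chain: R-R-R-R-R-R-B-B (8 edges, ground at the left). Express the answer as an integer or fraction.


Edges (from ground): R-R-R-R-R-R-B-B
By Berlekamp's sign-expansion rule, a Blue-Red Hackenbush stalk has the value of the surreal number whose sign sequence is the edge sequence with B -> + and R -> -.
Sign sequence: ------++
Trace the sign expansion in the surreal number tree, starting from 0:
Edge 1: R (sign -) -> bounds (-inf, 0), value = -1
Edge 2: R (sign -) -> bounds (-inf, -1), value = -2
Edge 3: R (sign -) -> bounds (-inf, -2), value = -3
Edge 4: R (sign -) -> bounds (-inf, -3), value = -4
Edge 5: R (sign -) -> bounds (-inf, -4), value = -5
Edge 6: R (sign -) -> bounds (-inf, -5), value = -6
Edge 7: B (sign +) -> bounds (-6, -5), value = -11/2
Edge 8: B (sign +) -> bounds (-11/2, -5), value = -21/4
Game value = -21/4

-21/4


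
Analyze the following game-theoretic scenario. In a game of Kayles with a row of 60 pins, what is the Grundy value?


Kayles: a move removes 1 or 2 adjacent pins from a contiguous row.
Removing pins from a row of k leaves two independent rows (a, b) with a + b = k - 1 (one pin) or a + b = k - 2 (two pins); an end removal gives a = 0.
By Sprague-Grundy, G(k) = mex{ G(a) XOR G(b) } over all these splits. G(0) = 0.
G(1): splits (0,0):0^0=0 -> mex({0}) = 1
G(2): splits (0,1):0^1=1 (0,0):0^0=0 -> mex({0, 1}) = 2
G(3): splits (0,2):0^2=2 (1,1):1^1=0 (0,1):0^1=1 -> mex({0, 1, 2}) = 3
G(4): splits (0,3):0^3=3 (1,2):1^2=3 (0,2):0^2=2 (1,1):1^1=0 -> mex({0, 2, 3}) = 1
G(5): splits (0,4):0^1=1 (1,3):1^3=2 (2,2):2^2=0 (0,3):0^3=3 (1,2):1^2=3 -> mex({0, 1, 2, 3}) = 4
G(6) = mex({0, 1, 2, 4}) = 3
G(7) = mex({0, 1, 3, 4, 5}) = 2
G(8) = mex({0, 2, 3, 5, 6}) = 1
G(9) = mex({0, 1, 2, 3, 6, 7}) = 4
G(10) = mex({0, 1, 3, 4, 5, 7}) = 2
G(11) = mex({0, 1, 2, 3, 4, 5}) = 6
G(12) = mex({0, 1, 2, 3, 5, 6, 7}) = 4
G(13) = mex({0, 2, 3, 4, 6, 7}) = 1
G(14) = mex({0, 1, 4, 5, 6, 7}) = 2
G(15) = mex({0, 1, 2, 3, 4, 5, 6}) = 7
G(16) = mex({0, 2, 3, 5, 6, 7}) = 1
G(17) = mex({0, 1, 2, 3, 5, 6, 7}) = 4
G(18) = mex({0, 1, 2, 4, 5, 6}) = 3
G(19) = mex({0, 1, 3, 4, 5, 7}) = 2
G(20) = mex({0, 2, 3, 4, 5, 6, 7}) = 1
G(21) = mex({0, 1, 2, 3, 5, 6, 7}) = 4
G(22) = mex({0, 1, 2, 3, 4, 5, 7}) = 6
G(23) = mex({0, 1, 2, 3, 4, 5, 6}) = 7
G(24) = mex({0, 1, 2, 3, 5, 6, 7}) = 4
G(25) = mex({0, 2, 3, 4, 6, 7}) = 1
G(26) = mex({0, 1, 3, 4, 5, 6, 7}) = 2
G(27) = mex({0, 1, 2, 3, 4, 5, 6, 7}) = 8
G(28) = mex({0, 1, 2, 3, 4, 6, 7, 8}) = 5
G(29) = mex({0, 1, 2, 3, 5, 6, 7, 8, 9}) = 4
G(30) = mex({0, 1, 2, 3, 4, 5, 6, 9, 10}) = 7
G(31) = mex({0, 1, 3, 4, 5, 7, 10, 11}) = 2
G(32) = mex({0, 2, 3, 4, 5, 6, 7, 9, 11}) = 1
G(33) = mex({0, 1, 2, 3, 4, 5, 6, 7, 9, 12}) = 8
G(34) = mex({0, 1, 2, 3, 4, 5, 7, 8, 11, 12}) = 6
G(35) = mex({0, 1, 2, 3, 4, 5, 6, 8, 9, 10, 11}) = 7
G(36) = mex({0, 1, 2, 3, 5, 6, 7, 9, 10}) = 4
G(37) = mex({0, 2, 3, 4, 6, 7, 9, 10, 11, 12}) = 1
G(38) = mex({0, 1, 3, 4, 5, 6, 7, 9, 10, 11, 12}) = 2
G(39) = mex({0, 1, 2, 4, 5, 6, 7, 9, 10, 12, 14}) = 3
G(40) = mex({0, 2, 3, 4, 6, 7, 11, 12, 14}) = 1
G(41) = mex({0, 1, 2, 3, 5, 6, 7, 9, 10, 11, 12}) = 4
G(42) = mex({0, 1, 2, 3, 4, 5, 6, 9, 10}) = 7
G(43) = mex({0, 1, 3, 4, 5, 7, 9, 10, 12, 15}) = 2
G(44) = mex({0, 2, 3, 4, 5, 6, 7, 9, 10, 12, 15}) = 1
G(45) = mex({0, 1, 2, 3, 4, 5, 6, 7, 9, 10, 12, 14}) = 8
G(46) = mex({0, 1, 3, 4, 5, 7, 8, 11, 12, 14}) = 2
G(47) = mex({0, 1, 2, 3, 4, 5, 6, 8, 9, 10, 11, 12}) = 7
G(48) = mex({0, 1, 2, 3, 5, 6, 7, 9, 10}) = 4
G(49) = mex({0, 2, 3, 4, 6, 7, 9, 10, 11, 12, 15}) = 1
G(50) = mex({0, 1, 4, 5, 6, 7, 9, 11, 12, 14, 15}) = 2
G(51) = mex({0, 1, 2, 3, 4, 5, 6, 7, 9, 12, 14, 15}) = 8
G(52) = mex({0, 2, 3, 4, 5, 6, 7, 8, 11, 12, 15}) = 1
G(53) = mex({0, 1, 2, 3, 5, 6, 7, 8, 9, 10, 11, 12}) = 4
G(54) = mex({0, 1, 2, 3, 4, 5, 6, 9, 10}) = 7
G(55) = mex({0, 1, 3, 4, 5, 7, 9, 10, 11, 12}) = 2
G(56) = mex({0, 2, 3, 4, 5, 6, 7, 9, 10, 11, 12, 13, 14}) = 1
G(57) = mex({0, 1, 2, 3, 5, 6, 7, 9, 10, 12, 13, 14, 15}) = 4
G(58) = mex({0, 1, 3, 4, 5, 7, 11, 12, 14, 15}) = 2
G(59) = mex({0, 1, 2, 3, 4, 5, 6, 9, 10, 11, 12, 15}) = 7
G(60) = mex({0, 1, 2, 3, 5, 6, 7, 9, 10}) = 4
Therefore G(60) = 4.

4


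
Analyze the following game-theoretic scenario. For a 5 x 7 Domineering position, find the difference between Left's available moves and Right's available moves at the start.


Board is 5 x 7 (rows x cols).
Left (vertical) placements: (rows-1) * cols = 4 * 7 = 28
Right (horizontal) placements: rows * (cols-1) = 5 * 6 = 30
Advantage = Left - Right = 28 - 30 = -2

-2


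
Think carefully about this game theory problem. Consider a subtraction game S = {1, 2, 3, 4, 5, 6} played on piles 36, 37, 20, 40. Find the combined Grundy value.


Subtraction set: {1, 2, 3, 4, 5, 6}
For this subtraction set, G(n) = n mod 7 (period = max + 1 = 7).
Pile 1 (size 36): G(36) = 36 mod 7 = 1
Pile 2 (size 37): G(37) = 37 mod 7 = 2
Pile 3 (size 20): G(20) = 20 mod 7 = 6
Pile 4 (size 40): G(40) = 40 mod 7 = 5
Total Grundy value = XOR of all: 1 XOR 2 XOR 6 XOR 5 = 0

0


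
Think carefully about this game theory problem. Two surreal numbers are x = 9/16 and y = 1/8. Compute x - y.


x = 9/16, y = 1/8
Converting to common denominator: 16
x = 9/16, y = 2/16
x - y = 9/16 - 1/8 = 7/16

7/16


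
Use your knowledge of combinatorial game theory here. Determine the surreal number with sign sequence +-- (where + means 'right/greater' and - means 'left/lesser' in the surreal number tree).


Sign expansion: +--
Rule: track bounds (lo, hi), initially (-inf, +inf). On '+', the current value becomes lo and we move to the simplest number in (value, hi): value + 1 if hi = +inf, otherwise the midpoint (value + hi)/2. On '-', the current value becomes hi and we move to value - 1 if lo = -inf, otherwise the midpoint (lo + value)/2.
Start at 0.
Step 1: sign = +, move right. Bounds: (0, +inf). Value = 1
Step 2: sign = -, move left. Bounds: (0, 1). Value = 1/2
Step 3: sign = -, move left. Bounds: (0, 1/2). Value = 1/4
The surreal number with sign expansion +-- is 1/4.

1/4


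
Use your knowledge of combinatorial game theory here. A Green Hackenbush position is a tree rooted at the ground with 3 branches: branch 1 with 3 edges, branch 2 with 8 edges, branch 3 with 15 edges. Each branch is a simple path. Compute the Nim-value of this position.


The tree has 3 branches from the ground vertex.
In Green Hackenbush, the Nim-value of a simple path of length k is k.
Branch 1: length 3, Nim-value = 3
Branch 2: length 8, Nim-value = 8
Branch 3: length 15, Nim-value = 15
Total Nim-value = XOR of all branch values:
0 XOR 3 = 3
3 XOR 8 = 11
11 XOR 15 = 4
Nim-value of the tree = 4

4


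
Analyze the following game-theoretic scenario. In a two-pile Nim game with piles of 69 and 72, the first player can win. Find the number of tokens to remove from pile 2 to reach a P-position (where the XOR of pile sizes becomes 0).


Piles: 69 and 72
Current XOR: 69 XOR 72 = 13 (non-zero, so this is an N-position).
To make the XOR zero, we need to find a move that balances the piles.
For pile 2 (size 72): target = 72 XOR 13 = 69
We reduce pile 2 from 72 to 69.
Tokens removed: 72 - 69 = 3
Verification: 69 XOR 69 = 0

3
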